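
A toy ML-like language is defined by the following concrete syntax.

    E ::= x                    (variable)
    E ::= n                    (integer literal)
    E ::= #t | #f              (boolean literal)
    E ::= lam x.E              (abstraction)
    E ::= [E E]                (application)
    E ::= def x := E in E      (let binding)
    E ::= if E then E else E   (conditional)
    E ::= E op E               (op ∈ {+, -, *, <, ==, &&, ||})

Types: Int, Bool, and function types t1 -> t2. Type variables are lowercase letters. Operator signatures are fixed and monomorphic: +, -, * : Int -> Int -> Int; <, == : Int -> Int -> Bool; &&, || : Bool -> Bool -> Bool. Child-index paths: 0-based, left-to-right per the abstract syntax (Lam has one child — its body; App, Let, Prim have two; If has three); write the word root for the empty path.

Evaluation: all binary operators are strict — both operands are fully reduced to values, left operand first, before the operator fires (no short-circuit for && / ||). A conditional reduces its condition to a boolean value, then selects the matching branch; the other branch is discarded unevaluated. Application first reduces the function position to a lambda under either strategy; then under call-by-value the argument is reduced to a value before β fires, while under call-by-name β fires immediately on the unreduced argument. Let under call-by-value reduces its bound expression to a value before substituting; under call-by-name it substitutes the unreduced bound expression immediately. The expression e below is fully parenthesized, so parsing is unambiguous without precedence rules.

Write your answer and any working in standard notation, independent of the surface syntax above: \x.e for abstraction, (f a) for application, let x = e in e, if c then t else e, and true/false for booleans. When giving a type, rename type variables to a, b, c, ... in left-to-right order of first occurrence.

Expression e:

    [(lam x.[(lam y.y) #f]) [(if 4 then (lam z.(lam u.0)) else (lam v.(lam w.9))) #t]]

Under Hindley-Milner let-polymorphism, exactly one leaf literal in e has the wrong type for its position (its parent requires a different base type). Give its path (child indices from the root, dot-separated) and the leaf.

Derivation:
y : b
\y._ : b -> b
  unify b -> b ~ Bool -> c
  unify b ~ Bool
  unify Bool ~ c
_ _ : Bool
\x._ : a -> Bool
  unify Int ~ Bool
  FAIL: mismatch Int ~ Bool

Answer: 1.0.0 : 4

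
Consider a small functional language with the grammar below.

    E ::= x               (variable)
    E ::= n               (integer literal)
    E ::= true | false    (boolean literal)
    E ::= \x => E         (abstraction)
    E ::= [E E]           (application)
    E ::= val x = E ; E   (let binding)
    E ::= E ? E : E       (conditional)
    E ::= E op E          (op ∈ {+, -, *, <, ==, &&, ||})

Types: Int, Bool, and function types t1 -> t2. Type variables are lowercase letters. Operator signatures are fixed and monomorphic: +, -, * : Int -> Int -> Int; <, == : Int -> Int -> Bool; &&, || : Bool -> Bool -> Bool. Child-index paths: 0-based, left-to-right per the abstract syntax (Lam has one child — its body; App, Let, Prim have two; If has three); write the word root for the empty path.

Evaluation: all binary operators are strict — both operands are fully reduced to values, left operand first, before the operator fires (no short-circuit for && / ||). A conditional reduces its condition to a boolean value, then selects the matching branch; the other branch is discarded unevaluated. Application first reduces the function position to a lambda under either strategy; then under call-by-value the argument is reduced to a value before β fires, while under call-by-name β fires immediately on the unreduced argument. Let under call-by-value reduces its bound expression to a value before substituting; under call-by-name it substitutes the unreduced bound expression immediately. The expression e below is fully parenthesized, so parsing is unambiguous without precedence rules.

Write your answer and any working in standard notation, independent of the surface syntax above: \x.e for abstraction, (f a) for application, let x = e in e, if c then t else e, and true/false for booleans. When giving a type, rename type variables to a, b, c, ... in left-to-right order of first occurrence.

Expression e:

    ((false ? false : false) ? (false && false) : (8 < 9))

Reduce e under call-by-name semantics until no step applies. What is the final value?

Trace:
step 0: (if (if false then false else false) then (false && false) else (8 < 9))
step 1: [if@0] (if false then (false && false) else (8 < 9))
step 2: [if@root] (8 < 9)
step 3: [delta@root] true

Answer: true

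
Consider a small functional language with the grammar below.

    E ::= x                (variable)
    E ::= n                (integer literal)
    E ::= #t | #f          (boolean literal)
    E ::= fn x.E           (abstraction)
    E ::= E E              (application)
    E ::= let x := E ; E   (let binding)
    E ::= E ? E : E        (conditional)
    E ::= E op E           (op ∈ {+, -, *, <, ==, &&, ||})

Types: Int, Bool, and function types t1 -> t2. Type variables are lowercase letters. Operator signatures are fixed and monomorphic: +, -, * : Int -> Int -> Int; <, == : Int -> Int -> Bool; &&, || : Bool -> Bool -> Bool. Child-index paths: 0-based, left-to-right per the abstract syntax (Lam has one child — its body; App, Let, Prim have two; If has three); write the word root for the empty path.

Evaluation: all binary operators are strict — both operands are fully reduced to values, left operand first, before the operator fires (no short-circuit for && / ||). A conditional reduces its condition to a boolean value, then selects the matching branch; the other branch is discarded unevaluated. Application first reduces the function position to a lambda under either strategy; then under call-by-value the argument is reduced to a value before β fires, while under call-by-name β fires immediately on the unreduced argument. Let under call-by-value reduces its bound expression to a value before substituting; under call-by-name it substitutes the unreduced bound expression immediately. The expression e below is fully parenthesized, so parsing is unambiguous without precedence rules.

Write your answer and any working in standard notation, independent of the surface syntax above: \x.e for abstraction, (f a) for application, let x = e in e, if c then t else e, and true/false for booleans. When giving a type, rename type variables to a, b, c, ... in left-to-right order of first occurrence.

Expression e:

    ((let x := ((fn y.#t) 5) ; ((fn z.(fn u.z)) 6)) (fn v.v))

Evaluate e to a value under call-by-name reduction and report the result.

Derivation:
step 0: ((let x = ((\y.true) 5) in ((\z.(\u.z)) 6)) (\v.v))
step 1: [let@0] (((\z.(\u.z)) 6) (\v.v))
step 2: [beta@0] ((\u.6) (\v.v))
step 3: [beta@root] 6

Answer: 6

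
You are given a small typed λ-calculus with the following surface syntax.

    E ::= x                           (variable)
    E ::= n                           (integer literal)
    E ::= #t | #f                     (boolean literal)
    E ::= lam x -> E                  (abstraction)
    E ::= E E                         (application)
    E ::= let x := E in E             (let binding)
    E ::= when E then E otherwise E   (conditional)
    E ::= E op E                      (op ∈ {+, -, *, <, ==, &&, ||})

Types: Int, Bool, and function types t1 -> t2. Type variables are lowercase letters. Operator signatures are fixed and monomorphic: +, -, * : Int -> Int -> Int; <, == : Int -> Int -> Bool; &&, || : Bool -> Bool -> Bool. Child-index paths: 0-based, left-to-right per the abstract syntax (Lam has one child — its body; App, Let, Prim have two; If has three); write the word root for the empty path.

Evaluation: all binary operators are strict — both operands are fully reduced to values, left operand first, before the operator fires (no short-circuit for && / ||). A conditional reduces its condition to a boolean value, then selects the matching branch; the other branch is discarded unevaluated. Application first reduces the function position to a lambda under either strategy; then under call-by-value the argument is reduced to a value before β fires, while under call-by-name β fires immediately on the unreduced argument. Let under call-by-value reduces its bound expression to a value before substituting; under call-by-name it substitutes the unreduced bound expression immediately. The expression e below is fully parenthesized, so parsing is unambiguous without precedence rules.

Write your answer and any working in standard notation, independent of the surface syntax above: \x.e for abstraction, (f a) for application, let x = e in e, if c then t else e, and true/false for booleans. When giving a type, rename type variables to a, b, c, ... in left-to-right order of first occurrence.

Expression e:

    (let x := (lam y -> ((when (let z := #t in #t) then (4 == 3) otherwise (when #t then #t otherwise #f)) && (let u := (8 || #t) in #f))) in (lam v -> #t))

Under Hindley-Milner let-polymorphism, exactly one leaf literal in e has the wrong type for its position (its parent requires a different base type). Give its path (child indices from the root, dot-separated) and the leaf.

Derivation:
let z : Bool
  unify Bool ~ Bool
  unify Int ~ Int
  unify Int ~ Int
  unify Bool ~ Bool
  unify Bool ~ Bool
  unify Bool ~ Bool
  unify Bool ~ Bool
  unify Int ~ Bool
  FAIL: mismatch Int ~ Bool

Answer: 0.0.1.0.0 : 8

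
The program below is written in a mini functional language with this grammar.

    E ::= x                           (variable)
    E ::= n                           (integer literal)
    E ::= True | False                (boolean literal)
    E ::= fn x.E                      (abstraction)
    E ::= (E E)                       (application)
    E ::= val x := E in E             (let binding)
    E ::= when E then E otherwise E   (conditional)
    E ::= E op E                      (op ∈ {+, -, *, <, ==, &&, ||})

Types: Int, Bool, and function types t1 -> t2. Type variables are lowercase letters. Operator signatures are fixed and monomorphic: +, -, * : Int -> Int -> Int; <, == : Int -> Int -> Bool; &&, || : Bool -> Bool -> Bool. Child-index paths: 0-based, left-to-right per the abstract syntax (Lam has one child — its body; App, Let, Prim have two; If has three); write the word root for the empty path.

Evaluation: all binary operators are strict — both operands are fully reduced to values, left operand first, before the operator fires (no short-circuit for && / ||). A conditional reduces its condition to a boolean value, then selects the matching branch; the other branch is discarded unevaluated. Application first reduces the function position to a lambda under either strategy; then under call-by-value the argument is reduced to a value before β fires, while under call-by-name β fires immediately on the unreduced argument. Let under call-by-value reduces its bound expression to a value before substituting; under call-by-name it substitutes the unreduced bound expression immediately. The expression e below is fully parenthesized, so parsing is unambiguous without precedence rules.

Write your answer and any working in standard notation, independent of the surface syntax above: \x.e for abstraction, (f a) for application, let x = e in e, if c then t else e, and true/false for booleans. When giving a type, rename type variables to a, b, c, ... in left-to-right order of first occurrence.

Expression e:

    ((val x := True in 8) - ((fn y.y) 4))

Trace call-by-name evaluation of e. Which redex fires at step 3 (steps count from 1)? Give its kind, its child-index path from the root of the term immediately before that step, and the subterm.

Trace:
step 0: ((let x = true in 8) - ((\y.y) 4))
step 1: [let@0] (8 - ((\y.y) 4))
step 2: [beta@1] (8 - 4)
step 3: [delta@root] 4

Answer: delta at root : (8 - 4)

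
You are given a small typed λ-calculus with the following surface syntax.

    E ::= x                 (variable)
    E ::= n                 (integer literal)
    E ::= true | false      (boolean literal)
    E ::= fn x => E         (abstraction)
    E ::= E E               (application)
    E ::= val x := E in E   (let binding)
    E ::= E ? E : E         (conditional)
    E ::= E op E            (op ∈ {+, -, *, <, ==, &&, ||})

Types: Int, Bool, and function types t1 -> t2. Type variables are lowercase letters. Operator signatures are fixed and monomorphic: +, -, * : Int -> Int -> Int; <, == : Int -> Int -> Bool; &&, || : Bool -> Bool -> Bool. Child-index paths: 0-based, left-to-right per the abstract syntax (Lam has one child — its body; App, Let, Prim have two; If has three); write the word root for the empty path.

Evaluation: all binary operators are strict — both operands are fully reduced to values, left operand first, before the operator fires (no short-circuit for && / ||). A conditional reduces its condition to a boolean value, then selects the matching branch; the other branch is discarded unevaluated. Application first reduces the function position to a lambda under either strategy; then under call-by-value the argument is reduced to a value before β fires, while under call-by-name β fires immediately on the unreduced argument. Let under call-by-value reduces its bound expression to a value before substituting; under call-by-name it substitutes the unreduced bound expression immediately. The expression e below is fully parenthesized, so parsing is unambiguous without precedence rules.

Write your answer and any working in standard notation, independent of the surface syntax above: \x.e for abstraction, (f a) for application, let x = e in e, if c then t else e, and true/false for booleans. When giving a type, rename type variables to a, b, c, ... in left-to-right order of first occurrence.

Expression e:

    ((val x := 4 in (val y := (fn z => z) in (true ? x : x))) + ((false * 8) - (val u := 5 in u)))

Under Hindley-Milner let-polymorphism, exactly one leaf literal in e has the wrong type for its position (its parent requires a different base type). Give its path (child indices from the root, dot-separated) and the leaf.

Answer: 1.0.0 : false

Derivation:
let x : Int
z : a
\z._ : a -> a
let y : forall. a -> a
  unify Bool ~ Bool
x : Int
x : Int
  unify Int ~ Int
  unify Int ~ Int
  unify Bool ~ Int
  FAIL: mismatch Bool ~ Int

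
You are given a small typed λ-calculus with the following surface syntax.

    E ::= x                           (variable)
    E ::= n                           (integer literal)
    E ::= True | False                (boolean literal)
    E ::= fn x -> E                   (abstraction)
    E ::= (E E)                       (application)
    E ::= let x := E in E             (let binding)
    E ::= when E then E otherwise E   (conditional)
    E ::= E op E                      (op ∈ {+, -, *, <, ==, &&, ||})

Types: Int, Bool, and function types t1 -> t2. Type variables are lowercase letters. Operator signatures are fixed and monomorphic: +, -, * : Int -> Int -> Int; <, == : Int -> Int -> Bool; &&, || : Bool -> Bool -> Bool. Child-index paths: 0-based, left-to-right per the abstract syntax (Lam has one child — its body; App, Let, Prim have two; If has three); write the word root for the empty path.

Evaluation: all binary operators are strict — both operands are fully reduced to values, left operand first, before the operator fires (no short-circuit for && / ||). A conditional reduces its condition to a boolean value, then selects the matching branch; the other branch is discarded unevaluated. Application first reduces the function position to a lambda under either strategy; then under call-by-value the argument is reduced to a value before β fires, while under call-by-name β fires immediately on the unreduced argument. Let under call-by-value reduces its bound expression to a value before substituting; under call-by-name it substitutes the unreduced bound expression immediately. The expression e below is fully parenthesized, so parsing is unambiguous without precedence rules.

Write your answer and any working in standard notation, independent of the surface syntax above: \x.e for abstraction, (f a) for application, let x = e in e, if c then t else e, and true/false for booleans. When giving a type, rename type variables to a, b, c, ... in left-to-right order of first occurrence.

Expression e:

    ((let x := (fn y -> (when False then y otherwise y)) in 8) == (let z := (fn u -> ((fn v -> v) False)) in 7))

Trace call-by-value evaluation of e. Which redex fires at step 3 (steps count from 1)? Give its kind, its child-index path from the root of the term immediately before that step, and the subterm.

Working:
step 0: ((let x = (\y.(if false then y else y)) in 8) == (let z = (\u.((\v.v) false)) in 7))
step 1: [let@0] (8 == (let z = (\u.((\v.v) false)) in 7))
step 2: [let@1] (8 == 7)
step 3: [delta@root] false

Answer: delta at root : (8 == 7)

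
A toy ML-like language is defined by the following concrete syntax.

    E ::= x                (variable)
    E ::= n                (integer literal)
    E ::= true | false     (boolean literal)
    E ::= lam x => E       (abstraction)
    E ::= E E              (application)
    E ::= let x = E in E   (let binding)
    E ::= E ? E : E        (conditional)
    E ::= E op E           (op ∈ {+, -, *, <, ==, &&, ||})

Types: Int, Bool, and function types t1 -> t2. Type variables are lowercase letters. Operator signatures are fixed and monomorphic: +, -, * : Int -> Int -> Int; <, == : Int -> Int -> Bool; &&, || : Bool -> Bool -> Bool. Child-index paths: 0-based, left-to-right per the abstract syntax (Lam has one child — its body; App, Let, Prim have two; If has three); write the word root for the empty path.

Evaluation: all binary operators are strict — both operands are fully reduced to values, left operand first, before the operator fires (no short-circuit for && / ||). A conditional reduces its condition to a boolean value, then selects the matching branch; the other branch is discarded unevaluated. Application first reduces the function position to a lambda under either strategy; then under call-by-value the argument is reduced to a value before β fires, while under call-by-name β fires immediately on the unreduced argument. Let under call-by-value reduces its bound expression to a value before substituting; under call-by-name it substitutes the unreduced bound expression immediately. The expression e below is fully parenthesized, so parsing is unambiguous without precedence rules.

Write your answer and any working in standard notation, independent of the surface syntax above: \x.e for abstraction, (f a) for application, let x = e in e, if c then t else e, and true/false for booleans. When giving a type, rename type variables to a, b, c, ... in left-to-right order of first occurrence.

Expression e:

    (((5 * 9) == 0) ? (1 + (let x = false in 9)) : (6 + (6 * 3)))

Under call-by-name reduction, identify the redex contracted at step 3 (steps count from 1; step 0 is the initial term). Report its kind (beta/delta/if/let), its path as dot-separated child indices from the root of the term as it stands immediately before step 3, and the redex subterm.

Working:
step 0: (if ((5 * 9) == 0) then (1 + (let x = false in 9)) else (6 + (6 * 3)))
step 1: [delta@0.0] (if (45 == 0) then (1 + (let x = false in 9)) else (6 + (6 * 3)))
step 2: [delta@0] (if false then (1 + (let x = false in 9)) else (6 + (6 * 3)))
step 3: [if@root] (6 + (6 * 3))

Answer: if at root : (if false then (1 + (let x = false in 9)) else (6 + (6 * 3)))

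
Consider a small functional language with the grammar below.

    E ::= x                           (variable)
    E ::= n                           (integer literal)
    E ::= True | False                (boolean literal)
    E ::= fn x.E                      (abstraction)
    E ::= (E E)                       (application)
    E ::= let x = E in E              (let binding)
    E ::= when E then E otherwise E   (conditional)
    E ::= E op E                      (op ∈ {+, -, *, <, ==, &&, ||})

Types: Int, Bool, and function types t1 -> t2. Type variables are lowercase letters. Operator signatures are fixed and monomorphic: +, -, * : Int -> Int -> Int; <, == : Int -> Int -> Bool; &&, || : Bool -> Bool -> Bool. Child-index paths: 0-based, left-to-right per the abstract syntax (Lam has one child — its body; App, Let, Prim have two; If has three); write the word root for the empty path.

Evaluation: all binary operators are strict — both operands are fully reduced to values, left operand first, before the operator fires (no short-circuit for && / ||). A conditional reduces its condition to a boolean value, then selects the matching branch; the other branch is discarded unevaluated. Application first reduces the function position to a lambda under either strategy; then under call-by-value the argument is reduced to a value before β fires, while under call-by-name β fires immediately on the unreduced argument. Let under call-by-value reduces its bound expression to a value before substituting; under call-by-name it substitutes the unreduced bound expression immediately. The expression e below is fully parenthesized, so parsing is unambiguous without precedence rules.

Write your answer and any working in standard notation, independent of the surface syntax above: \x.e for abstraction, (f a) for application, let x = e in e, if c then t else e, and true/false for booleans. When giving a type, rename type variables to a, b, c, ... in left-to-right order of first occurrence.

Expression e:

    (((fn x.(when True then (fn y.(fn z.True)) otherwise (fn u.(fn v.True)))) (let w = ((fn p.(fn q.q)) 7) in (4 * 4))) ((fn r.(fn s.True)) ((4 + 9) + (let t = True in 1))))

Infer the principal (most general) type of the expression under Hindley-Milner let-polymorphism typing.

Working:
  unify Bool ~ Bool
\z._ : c -> Bool
\y._ : b -> c -> Bool
\v._ : e -> Bool
\u._ : d -> e -> Bool
  unify b -> c -> Bool ~ d -> e -> Bool
  unify b ~ d
  unify c -> Bool ~ e -> Bool
  unify c ~ e
  unify Bool ~ Bool
\x._ : a -> d -> e -> Bool
q : g
\q._ : g -> g
\p._ : f -> g -> g
  unify f -> g -> g ~ Int -> h
  unify f ~ Int
  unify g -> g ~ h
_ _ : g -> g
let w : forall. g -> g
  unify Int ~ Int
  unify Int ~ Int
  unify a -> d -> e -> Bool ~ Int -> i
  unify a ~ Int
  unify d -> e -> Bool ~ i
_ _ : d -> e -> Bool
\s._ : k -> Bool
\r._ : j -> k -> Bool
  unify Int ~ Int
  unify Int ~ Int
  unify Int ~ Int
let t : Bool
  unify Int ~ Int
  unify j -> k -> Bool ~ Int -> l
  unify j ~ Int
  unify k -> Bool ~ l
_ _ : k -> Bool
  unify d -> e -> Bool ~ (k -> Bool) -> m
  unify d ~ k -> Bool
  unify e -> Bool ~ m
_ _ : e -> Bool

Answer: a -> Bool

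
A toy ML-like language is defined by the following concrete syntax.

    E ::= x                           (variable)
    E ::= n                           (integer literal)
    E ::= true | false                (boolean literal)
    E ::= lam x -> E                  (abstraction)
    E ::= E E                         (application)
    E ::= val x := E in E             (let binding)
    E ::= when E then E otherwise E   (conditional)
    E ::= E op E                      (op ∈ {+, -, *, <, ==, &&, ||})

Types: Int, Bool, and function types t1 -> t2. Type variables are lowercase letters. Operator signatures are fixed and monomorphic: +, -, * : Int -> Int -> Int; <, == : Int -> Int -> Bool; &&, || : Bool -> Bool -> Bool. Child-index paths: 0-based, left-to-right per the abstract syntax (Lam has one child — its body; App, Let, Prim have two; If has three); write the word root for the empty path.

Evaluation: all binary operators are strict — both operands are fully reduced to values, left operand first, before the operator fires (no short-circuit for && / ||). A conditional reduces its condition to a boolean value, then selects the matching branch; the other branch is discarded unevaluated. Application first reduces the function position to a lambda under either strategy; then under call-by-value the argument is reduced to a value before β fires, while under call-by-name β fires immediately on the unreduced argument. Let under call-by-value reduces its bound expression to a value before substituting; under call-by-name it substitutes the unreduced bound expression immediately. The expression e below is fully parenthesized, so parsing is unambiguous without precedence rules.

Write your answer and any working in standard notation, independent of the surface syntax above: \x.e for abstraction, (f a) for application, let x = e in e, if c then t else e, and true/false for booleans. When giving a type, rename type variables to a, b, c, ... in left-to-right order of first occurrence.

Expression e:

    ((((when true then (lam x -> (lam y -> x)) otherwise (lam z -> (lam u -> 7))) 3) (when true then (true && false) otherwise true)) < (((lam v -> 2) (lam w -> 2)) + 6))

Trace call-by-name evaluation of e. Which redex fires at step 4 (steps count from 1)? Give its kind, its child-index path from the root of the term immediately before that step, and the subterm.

Working:
step 0: ((((if true then (\x.(\y.x)) else (\z.(\u.7))) 3) (if true then (true && false) else true)) < (((\v.2) (\w.2)) + 6))
step 1: [if@0.0.0] ((((\x.(\y.x)) 3) (if true then (true && false) else true)) < (((\v.2) (\w.2)) + 6))
step 2: [beta@0.0] (((\y.3) (if true then (true && false) else true)) < (((\v.2) (\w.2)) + 6))
step 3: [beta@0] (3 < (((\v.2) (\w.2)) + 6))
step 4: [beta@1.0] (3 < (2 + 6))

Answer: beta at 1.0 : ((\v.2) (\w.2))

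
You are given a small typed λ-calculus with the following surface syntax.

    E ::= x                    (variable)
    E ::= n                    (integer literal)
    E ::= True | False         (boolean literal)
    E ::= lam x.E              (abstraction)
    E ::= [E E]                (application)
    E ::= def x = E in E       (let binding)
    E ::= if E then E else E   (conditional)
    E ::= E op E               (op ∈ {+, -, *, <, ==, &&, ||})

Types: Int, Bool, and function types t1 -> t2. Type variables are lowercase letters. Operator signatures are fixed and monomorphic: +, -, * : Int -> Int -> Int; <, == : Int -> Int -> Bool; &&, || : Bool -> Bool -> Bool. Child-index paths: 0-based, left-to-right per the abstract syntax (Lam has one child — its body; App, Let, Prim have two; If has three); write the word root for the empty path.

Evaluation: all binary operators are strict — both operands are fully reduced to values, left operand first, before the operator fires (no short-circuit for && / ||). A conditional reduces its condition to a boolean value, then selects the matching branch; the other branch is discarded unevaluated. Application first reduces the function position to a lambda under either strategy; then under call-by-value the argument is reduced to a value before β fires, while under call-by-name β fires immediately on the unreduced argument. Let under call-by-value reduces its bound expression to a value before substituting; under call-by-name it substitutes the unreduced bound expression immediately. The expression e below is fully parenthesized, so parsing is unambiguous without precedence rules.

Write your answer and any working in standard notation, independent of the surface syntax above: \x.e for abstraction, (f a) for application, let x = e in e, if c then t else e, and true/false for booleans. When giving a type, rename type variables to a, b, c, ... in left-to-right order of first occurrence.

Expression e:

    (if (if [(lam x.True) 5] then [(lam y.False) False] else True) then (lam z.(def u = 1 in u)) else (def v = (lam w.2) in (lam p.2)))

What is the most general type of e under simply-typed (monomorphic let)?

Answer: a -> Int

Working:
\x._ : a -> Bool
  unify a -> Bool ~ Int -> b
  unify a ~ Int
  unify Bool ~ b
_ _ : Bool
  unify Bool ~ Bool
\y._ : c -> Bool
  unify c -> Bool ~ Bool -> d
  unify c ~ Bool
  unify Bool ~ d
_ _ : Bool
  unify Bool ~ Bool
  unify Bool ~ Bool
let u : Int
u : Int
\z._ : e -> Int
\w._ : f -> Int
let v : f -> Int
\p._ : g -> Int
  unify e -> Int ~ g -> Int
  unify e ~ g
  unify Int ~ Int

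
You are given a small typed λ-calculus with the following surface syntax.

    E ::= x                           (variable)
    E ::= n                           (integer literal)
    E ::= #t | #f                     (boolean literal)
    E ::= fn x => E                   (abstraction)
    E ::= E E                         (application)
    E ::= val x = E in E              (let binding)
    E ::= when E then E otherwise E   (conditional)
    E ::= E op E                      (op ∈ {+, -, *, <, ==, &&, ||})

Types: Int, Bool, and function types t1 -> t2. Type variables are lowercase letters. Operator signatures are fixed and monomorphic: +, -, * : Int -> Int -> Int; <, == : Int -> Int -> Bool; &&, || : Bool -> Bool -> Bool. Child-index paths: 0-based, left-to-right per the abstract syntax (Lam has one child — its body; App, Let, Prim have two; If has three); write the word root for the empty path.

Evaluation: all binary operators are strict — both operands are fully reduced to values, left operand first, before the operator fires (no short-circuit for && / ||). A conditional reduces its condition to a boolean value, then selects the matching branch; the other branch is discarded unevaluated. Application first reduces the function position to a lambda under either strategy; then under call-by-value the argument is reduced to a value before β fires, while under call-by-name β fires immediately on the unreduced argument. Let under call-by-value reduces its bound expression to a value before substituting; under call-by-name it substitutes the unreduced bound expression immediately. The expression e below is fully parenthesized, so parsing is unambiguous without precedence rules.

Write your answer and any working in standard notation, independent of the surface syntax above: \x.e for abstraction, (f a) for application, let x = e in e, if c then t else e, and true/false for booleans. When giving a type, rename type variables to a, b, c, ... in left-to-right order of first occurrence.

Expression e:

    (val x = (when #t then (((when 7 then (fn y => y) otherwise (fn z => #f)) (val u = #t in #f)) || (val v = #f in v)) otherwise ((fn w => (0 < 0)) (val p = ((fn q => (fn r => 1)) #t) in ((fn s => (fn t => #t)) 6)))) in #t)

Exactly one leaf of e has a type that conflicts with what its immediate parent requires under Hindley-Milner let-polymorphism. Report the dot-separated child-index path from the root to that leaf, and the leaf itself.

Working:
  unify Bool ~ Bool
  unify Int ~ Bool
  FAIL: mismatch Int ~ Bool

Answer: 0.1.0.0.0 : 7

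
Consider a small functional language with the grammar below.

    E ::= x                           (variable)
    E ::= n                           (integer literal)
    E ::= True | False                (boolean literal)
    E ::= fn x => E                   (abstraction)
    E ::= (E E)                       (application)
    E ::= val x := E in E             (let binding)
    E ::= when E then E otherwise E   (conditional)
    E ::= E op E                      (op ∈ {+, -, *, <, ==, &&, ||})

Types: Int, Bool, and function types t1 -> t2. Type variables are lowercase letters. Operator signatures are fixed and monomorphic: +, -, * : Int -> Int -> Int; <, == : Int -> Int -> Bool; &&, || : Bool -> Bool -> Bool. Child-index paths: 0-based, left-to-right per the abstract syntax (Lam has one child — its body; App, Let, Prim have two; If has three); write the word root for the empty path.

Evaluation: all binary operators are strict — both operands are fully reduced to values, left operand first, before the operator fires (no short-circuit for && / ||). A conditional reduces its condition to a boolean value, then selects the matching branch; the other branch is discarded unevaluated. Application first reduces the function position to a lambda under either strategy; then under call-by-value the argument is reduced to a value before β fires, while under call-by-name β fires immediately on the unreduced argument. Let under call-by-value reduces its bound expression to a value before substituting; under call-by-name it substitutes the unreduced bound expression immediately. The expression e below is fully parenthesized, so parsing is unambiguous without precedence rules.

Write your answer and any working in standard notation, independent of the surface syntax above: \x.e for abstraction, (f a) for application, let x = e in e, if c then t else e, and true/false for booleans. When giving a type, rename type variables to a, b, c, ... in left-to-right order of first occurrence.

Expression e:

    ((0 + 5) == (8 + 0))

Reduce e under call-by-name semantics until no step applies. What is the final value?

Answer: false

Trace:
step 0: ((0 + 5) == (8 + 0))
step 1: [delta@0] (5 == (8 + 0))
step 2: [delta@1] (5 == 8)
step 3: [delta@root] false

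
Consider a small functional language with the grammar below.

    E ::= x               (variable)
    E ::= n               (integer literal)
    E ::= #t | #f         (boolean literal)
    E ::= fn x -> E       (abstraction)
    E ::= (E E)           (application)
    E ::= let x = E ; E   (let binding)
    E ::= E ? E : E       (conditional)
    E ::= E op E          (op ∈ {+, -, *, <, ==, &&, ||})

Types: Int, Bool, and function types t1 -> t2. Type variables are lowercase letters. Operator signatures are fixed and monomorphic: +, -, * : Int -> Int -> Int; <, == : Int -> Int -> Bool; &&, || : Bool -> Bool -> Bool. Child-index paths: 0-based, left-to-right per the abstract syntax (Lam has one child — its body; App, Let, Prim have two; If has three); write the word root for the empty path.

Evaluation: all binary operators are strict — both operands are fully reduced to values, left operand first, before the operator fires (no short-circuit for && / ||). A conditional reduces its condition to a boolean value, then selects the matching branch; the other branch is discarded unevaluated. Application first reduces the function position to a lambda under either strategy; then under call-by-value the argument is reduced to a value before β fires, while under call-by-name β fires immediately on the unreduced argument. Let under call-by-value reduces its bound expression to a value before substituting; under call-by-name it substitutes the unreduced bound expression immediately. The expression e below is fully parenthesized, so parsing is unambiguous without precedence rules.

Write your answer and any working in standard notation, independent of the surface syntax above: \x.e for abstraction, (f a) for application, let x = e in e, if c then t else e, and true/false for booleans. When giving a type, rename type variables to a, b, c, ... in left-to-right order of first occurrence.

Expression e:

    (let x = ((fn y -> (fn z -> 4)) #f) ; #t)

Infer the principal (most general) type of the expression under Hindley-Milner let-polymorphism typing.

Derivation:
\z._ : b -> Int
\y._ : a -> b -> Int
  unify a -> b -> Int ~ Bool -> c
  unify a ~ Bool
  unify b -> Int ~ c
_ _ : b -> Int
let x : forall. b -> Int

Answer: Bool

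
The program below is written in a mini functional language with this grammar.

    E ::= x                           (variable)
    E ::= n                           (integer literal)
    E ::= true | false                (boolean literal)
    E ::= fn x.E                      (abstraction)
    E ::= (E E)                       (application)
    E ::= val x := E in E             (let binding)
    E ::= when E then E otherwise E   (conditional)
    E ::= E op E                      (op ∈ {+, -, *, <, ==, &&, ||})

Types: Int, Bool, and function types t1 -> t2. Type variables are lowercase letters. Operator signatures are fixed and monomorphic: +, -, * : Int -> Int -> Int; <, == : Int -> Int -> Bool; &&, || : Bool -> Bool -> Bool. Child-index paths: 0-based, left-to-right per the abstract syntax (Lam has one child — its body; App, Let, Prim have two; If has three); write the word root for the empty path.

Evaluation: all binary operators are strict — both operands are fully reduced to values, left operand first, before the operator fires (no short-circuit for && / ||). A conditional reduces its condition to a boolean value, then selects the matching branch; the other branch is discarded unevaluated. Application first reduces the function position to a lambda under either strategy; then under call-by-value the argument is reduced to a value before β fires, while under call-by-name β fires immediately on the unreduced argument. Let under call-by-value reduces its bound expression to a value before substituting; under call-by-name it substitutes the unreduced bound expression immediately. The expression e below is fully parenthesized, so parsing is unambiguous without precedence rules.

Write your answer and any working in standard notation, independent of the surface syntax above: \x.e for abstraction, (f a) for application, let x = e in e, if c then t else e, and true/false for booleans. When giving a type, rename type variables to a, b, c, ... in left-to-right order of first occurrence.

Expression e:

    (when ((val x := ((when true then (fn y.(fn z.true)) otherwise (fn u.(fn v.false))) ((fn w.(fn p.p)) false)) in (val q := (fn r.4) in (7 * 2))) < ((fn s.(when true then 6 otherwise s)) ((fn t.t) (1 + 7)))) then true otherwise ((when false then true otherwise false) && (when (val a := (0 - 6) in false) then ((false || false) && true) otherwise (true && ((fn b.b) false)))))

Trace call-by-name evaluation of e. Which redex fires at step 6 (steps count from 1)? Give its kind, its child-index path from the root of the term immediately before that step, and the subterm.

Answer: delta at 0 : (14 < 6)

Derivation:
step 0: (if ((let x = ((if true then (\y.(\z.true)) else (\u.(\v.false))) ((\w.(\p.p)) false)) in (let q = (\r.4) in (7 * 2))) < ((\s.(if true then 6 else s)) ((\t.t) (1 + 7)))) then true else ((if false then true else false) && (if (let a = (0 - 6) in false) then ((false || false) && true) else (true && ((\b.b) false)))))
step 1: [let@0.0] (if ((let q = (\r.4) in (7 * 2)) < ((\s.(if true then 6 else s)) ((\t.t) (1 + 7)))) then true else ((if false then true else false) && (if (let a = (0 - 6) in false) then ((false || false) && true) else (true && ((\b.b) false)))))
step 2: [let@0.0] (if ((7 * 2) < ((\s.(if true then 6 else s)) ((\t.t) (1 + 7)))) then true else ((if false then true else false) && (if (let a = (0 - 6) in false) then ((false || false) && true) else (true && ((\b.b) false)))))
step 3: [delta@0.0] (if (14 < ((\s.(if true then 6 else s)) ((\t.t) (1 + 7)))) then true else ((if false then true else false) && (if (let a = (0 - 6) in false) then ((false || false) && true) else (true && ((\b.b) false)))))
step 4: [beta@0.1] (if (14 < (if true then 6 else ((\t.t) (1 + 7)))) then true else ((if false then true else false) && (if (let a = (0 - 6) in false) then ((false || false) && true) else (true && ((\b.b) false)))))
step 5: [if@0.1] (if (14 < 6) then true else ((if false then true else false) && (if (let a = (0 - 6) in false) then ((false || false) && true) else (true && ((\b.b) false)))))
step 6: [delta@0] (if false then true else ((if false then true else false) && (if (let a = (0 - 6) in false) then ((false || false) && true) else (true && ((\b.b) false)))))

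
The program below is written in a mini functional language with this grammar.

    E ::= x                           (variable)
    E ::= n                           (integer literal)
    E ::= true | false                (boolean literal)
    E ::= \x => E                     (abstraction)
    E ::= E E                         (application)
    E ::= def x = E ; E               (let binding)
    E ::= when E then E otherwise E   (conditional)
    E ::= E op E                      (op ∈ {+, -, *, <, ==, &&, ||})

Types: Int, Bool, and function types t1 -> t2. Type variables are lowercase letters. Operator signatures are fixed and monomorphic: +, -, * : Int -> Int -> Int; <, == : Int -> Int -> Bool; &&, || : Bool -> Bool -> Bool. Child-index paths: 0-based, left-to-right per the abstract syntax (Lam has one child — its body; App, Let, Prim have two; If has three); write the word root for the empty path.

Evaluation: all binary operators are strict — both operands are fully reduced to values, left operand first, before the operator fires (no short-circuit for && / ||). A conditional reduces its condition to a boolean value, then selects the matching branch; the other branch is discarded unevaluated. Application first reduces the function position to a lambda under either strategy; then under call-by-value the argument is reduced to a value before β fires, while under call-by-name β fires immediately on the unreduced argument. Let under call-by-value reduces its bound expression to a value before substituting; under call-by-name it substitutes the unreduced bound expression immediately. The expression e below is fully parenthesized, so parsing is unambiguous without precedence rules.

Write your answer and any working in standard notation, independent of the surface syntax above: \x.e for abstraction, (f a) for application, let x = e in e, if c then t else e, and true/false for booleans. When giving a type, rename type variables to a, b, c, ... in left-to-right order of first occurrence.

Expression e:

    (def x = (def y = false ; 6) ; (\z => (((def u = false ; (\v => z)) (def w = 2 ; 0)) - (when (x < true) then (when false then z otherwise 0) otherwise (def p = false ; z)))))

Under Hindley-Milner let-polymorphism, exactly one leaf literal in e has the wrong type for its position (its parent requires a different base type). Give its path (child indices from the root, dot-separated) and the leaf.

Answer: 1.0.1.0.1 : true

Working:
let y : Bool
let x : Int
let u : Bool
z : a
\v._ : b -> a
let w : Int
  unify b -> a ~ Int -> c
  unify b ~ Int
  unify a ~ c
_ _ : c
  unify c ~ Int
x : Int
  unify Int ~ Int
  unify Bool ~ Int
  FAIL: mismatch Bool ~ Int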